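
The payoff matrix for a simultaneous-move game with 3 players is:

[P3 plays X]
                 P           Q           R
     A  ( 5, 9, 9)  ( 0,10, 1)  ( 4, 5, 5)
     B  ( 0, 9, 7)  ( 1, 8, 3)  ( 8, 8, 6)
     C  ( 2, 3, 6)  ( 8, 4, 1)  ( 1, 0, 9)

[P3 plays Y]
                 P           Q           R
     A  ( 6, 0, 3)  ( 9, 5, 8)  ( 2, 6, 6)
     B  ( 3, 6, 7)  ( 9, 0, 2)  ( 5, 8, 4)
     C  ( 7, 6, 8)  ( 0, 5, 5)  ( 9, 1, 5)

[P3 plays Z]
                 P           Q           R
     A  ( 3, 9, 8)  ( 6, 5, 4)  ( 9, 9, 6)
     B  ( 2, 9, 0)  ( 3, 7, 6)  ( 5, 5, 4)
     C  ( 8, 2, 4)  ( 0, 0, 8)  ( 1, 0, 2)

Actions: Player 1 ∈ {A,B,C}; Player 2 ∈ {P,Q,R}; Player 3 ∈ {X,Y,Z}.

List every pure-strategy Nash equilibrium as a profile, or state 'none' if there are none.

NE set: (A,R,Z), (C,P,Y)

(A,P,X): not NE [P2→Q gives 10>9]
(A,P,Y): not NE [P1→C gives 7>6; P2→R gives 6>0; P3→X gives 9>3]
(A,P,Z): not NE [P1→C gives 8>3; P3→X gives 9>8]
(A,Q,X): not NE [P1→C gives 8>0; P3→Y gives 8>1]
(A,Q,Y): not NE [P2→R gives 6>5]
(A,Q,Z): not NE [P2→R gives 9>5; P3→Y gives 8>4]
(A,R,X): not NE [P1→B gives 8>4; P2→Q gives 10>5; P3→Z gives 6>5]
(A,R,Y): not NE [P1→C gives 9>2]
(A,R,Z): NE
(B,P,X): not NE [P1→A gives 5>0]
(B,P,Y): not NE [P1→C gives 7>3; P2→R gives 8>6]
(B,P,Z): not NE [P1→C gives 8>2; P3→Y gives 7>0]
(B,Q,X): not NE [P1→C gives 8>1; P2→P gives 9>8; P3→Z gives 6>3]
(B,Q,Y): not NE [P2→R gives 8>0; P3→Z gives 6>2]
(B,Q,Z): not NE [P1→A gives 6>3; P2→P gives 9>7]
(B,R,X): not NE [P2→P gives 9>8]
(B,R,Y): not NE [P1→C gives 9>5; P3→X gives 6>4]
(B,R,Z): not NE [P1→A gives 9>5; P2→P gives 9>5; P3→X gives 6>4]
(C,P,X): not NE [P1→A gives 5>2; P2→Q gives 4>3; P3→Y gives 8>6]
(C,P,Y): NE
(C,P,Z): not NE [P3→Y gives 8>4]
(C,Q,X): not NE [P3→Z gives 8>1]
(C,Q,Y): not NE [P1→B gives 9>0; P2→P gives 6>5; P3→Z gives 8>5]
(C,Q,Z): not NE [P1→A gives 6>0; P2→P gives 2>0]
(C,R,X): not NE [P1→B gives 8>1; P2→Q gives 4>0]
(C,R,Y): not NE [P2→P gives 6>1; P3→X gives 9>5]
(C,R,Z): not NE [P1→A gives 9>1; P2→P gives 2>0; P3→X gives 9>2]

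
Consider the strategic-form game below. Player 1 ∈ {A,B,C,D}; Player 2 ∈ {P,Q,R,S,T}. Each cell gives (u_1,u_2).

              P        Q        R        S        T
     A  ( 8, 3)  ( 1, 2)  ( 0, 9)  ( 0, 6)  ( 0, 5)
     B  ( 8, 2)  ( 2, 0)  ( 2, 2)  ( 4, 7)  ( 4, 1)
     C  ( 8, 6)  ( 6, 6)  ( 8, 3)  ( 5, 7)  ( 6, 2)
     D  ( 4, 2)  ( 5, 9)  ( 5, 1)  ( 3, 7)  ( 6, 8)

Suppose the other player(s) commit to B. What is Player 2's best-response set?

BR_2 = {S}

u_2(P vs B) = 2
u_2(Q vs B) = 0
u_2(R vs B) = 2
u_2(S vs B) = 7
u_2(T vs B) = 1
max payoff 7 at {S}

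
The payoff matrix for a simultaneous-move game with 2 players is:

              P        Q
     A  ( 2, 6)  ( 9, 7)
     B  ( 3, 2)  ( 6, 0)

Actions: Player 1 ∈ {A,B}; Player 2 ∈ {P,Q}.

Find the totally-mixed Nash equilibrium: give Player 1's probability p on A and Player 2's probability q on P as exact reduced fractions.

(p,q) = (2/3, 3/4)

P1 indiff ⇒ q·2+(1-q)·9 = q·3+(1-q)·6 ⇒ q(-1) = (1-q)(-3) ⇒ q = 3/4
P2 indiff ⇒ p·6+(1-p)·2 = p·7+(1-p)·0 ⇒ p(-1) = (1-p)(-2) ⇒ p = 2/3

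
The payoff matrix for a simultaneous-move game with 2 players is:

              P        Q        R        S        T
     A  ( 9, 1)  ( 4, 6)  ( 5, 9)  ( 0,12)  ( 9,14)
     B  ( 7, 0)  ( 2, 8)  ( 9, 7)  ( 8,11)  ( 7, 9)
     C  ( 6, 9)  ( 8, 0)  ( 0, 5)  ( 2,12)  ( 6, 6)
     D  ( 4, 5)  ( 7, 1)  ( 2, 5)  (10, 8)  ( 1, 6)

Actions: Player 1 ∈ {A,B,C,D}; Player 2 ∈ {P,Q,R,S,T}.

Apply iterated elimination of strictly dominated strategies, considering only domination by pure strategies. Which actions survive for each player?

P2 drop P (S beats it: A:12>1 B:11>0 C:12>9 D:8>5)
P2 drop Q (S beats it: A:12>6 B:11>8 C:12>0 D:8>1)
P1 drop C (B beats it: R:9>0 S:8>2 T:7>6)
P2 drop R (S beats it: A:12>9 B:11>7 D:8>5)
P1→{A,B,D} P2→{S,T}

Survivors P1:{A,B,D} P2:{S,T}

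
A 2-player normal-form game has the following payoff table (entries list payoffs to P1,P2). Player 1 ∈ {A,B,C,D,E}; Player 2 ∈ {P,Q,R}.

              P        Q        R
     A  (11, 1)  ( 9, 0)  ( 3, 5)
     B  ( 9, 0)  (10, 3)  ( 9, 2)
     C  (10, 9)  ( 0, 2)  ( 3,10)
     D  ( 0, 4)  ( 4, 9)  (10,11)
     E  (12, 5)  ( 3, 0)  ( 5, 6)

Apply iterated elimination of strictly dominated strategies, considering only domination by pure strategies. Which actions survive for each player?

Remaining: P1:{B,D} P2:{Q,R}

P1 drop C (E beats it: P:12>10 Q:3>0 R:5>3)
P2 drop P (R beats it: A:5>1 B:2>0 D:11>4 E:6>5)
P1 drop A (B beats it: Q:10>9 R:9>3)
P1 drop E (B beats it: Q:10>3 R:9>5)
P1→{B,D} P2→{Q,R}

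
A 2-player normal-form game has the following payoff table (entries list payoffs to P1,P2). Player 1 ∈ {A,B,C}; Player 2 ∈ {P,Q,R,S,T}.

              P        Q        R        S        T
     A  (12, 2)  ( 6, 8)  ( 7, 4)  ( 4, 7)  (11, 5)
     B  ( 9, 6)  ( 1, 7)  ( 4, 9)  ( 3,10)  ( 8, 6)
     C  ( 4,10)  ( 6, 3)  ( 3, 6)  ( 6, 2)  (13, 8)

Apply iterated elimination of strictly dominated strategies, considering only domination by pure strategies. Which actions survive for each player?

P1 drop B (A beats it: P:12>9 Q:6>1 R:7>4 S:4>3 T:11>8)
P2 drop R (T beats it: A:5>4 C:8>6)
P2 drop S (Q beats it: A:8>7 C:3>2)
P1→{A,C} P2→{P,Q,T}

IESDS → P1:{A,C} P2:{P,Q,T}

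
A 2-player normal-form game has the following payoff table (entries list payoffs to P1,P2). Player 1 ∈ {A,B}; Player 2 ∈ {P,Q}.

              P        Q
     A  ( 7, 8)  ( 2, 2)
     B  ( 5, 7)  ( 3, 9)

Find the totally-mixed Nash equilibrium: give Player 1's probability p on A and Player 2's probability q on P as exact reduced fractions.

P1 indiff ⇒ q·7+(1-q)·2 = q·5+(1-q)·3 ⇒ q(2) = (1-q)(1) ⇒ q = 1/3
P2 indiff ⇒ p·8+(1-p)·7 = p·2+(1-p)·9 ⇒ p(6) = (1-p)(2) ⇒ p = 1/4

P1 mixes 1/4 on A; P2 mixes 1/3 on P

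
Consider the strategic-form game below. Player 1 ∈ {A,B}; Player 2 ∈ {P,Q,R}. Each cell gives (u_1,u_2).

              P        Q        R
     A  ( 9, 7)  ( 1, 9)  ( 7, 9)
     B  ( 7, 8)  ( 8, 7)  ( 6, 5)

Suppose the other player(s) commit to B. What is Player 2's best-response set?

argmax u_2 = {P}

u_2(P vs B) = 8
u_2(Q vs B) = 7
u_2(R vs B) = 5
max payoff 8 at {P}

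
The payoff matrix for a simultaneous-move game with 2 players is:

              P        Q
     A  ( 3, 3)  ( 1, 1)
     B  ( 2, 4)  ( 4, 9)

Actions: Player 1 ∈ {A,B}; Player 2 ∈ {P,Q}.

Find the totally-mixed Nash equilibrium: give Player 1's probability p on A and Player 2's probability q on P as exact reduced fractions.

(p,q) = (5/7, 3/4)

P1 indiff ⇒ q·3+(1-q)·1 = q·2+(1-q)·4 ⇒ q(1) = (1-q)(3) ⇒ q = 3/4
P2 indiff ⇒ p·3+(1-p)·4 = p·1+(1-p)·9 ⇒ p(2) = (1-p)(5) ⇒ p = 5/7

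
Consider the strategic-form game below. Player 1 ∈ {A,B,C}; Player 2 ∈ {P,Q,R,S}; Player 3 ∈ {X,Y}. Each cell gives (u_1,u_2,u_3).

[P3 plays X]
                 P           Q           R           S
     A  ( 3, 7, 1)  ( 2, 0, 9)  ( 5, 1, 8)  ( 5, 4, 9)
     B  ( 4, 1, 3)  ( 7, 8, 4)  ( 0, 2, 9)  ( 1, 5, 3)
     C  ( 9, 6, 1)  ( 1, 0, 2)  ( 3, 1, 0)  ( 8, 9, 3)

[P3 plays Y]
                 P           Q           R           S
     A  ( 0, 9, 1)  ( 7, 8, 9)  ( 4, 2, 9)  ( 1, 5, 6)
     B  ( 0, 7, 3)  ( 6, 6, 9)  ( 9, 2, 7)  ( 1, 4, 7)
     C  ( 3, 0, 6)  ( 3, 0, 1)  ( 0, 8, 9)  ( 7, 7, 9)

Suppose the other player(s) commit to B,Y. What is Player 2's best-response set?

BR_2 = {P}

u_2(P vs B,Y) = 7
u_2(Q vs B,Y) = 6
u_2(R vs B,Y) = 2
u_2(S vs B,Y) = 4
max payoff 7 at {P}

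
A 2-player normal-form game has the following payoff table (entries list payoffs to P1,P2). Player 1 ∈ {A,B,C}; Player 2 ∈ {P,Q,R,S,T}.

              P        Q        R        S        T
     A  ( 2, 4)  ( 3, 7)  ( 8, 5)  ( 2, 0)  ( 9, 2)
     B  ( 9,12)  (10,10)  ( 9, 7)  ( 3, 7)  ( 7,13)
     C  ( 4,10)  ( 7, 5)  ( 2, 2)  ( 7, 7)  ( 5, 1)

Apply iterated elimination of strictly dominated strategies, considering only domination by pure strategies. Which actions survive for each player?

P2 drop R (Q beats it: A:7>5 B:10>7 C:5>2)
P2 drop S (P beats it: A:4>0 B:12>7 C:10>7)
P1 drop C (B beats it: P:9>4 Q:10>7 T:7>5)
P1→{A,B} P2→{P,Q,T}

IESDS → P1:{A,B} P2:{P,Q,T}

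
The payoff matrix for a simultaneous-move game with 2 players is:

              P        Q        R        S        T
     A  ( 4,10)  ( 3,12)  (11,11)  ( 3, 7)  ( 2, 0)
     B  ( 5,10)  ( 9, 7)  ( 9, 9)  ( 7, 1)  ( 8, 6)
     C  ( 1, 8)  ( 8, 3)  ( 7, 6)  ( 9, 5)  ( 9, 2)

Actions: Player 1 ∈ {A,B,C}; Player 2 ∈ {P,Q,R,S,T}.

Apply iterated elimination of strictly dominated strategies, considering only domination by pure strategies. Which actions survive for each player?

P2 drop S (P beats it: A:10>7 B:10>1 C:8>5)
P2 drop T (P beats it: A:10>0 B:10>6 C:8>2)
P1 drop C (B beats it: P:5>1 Q:9>8 R:9>7)
P1→{A,B} P2→{P,Q,R}

IESDS → P1:{A,B} P2:{P,Q,R}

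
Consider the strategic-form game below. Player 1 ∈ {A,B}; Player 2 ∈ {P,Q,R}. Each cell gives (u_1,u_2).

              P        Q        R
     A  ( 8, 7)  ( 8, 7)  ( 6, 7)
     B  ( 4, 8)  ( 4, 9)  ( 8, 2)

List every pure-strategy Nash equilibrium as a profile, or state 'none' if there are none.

(A,P): NE
(A,Q): NE
(A,R): not NE [P1→B gives 8>6]
(B,P): not NE [P1→A gives 8>4; P2→Q gives 9>8]
(B,Q): not NE [P1→A gives 8>4]
(B,R): not NE [P2→Q gives 9>2]

PSNE = {(A,P), (A,Q)}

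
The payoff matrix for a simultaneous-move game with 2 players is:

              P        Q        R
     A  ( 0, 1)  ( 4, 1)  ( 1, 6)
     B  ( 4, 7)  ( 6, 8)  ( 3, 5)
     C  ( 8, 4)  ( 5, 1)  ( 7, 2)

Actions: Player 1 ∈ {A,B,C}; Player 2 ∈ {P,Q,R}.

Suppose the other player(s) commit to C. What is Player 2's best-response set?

P2 best: {P}

u_2(P vs C) = 4
u_2(Q vs C) = 1
u_2(R vs C) = 2
max payoff 4 at {P}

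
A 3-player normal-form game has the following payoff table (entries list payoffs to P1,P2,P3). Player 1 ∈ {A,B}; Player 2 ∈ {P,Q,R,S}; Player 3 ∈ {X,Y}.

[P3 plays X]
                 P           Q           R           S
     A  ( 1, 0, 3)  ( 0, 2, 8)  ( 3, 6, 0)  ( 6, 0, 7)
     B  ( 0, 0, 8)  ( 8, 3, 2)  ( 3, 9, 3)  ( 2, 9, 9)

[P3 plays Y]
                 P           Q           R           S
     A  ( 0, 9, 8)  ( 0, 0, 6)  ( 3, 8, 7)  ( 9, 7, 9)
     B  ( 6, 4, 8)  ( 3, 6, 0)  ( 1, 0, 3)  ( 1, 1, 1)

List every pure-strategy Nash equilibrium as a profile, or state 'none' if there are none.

(A,P,X): not NE [P2→R gives 6>0; P3→Y gives 8>3]
(A,P,Y): not NE [P1→B gives 6>0]
(A,Q,X): not NE [P1→B gives 8>0; P2→R gives 6>2]
(A,Q,Y): not NE [P1→B gives 3>0; P2→P gives 9>0; P3→X gives 8>6]
(A,R,X): not NE [P3→Y gives 7>0]
(A,R,Y): not NE [P2→P gives 9>8]
(A,S,X): not NE [P2→R gives 6>0; P3→Y gives 9>7]
(A,S,Y): not NE [P2→P gives 9>7]
(B,P,X): not NE [P1→A gives 1>0; P2→S gives 9>0]
(B,P,Y): not NE [P2→Q gives 6>4]
(B,Q,X): not NE [P2→S gives 9>3]
(B,Q,Y): not NE [P3→X gives 2>0]
(B,R,X): NE
(B,R,Y): not NE [P1→A gives 3>1; P2→Q gives 6>0]
(B,S,X): not NE [P1→A gives 6>2]
(B,S,Y): not NE [P1→A gives 9>1; P2→Q gives 6>1; P3→X gives 9>1]

Nash profiles: (B,R,X)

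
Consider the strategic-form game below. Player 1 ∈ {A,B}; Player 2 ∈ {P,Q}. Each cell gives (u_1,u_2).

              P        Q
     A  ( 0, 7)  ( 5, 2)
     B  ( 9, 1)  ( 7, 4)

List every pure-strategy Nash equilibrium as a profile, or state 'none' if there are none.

(A,P): not NE [P1→B gives 9>0]
(A,Q): not NE [P1→B gives 7>5; P2→P gives 7>2]
(B,P): not NE [P2→Q gives 4>1]
(B,Q): NE

NE set: (B,Q)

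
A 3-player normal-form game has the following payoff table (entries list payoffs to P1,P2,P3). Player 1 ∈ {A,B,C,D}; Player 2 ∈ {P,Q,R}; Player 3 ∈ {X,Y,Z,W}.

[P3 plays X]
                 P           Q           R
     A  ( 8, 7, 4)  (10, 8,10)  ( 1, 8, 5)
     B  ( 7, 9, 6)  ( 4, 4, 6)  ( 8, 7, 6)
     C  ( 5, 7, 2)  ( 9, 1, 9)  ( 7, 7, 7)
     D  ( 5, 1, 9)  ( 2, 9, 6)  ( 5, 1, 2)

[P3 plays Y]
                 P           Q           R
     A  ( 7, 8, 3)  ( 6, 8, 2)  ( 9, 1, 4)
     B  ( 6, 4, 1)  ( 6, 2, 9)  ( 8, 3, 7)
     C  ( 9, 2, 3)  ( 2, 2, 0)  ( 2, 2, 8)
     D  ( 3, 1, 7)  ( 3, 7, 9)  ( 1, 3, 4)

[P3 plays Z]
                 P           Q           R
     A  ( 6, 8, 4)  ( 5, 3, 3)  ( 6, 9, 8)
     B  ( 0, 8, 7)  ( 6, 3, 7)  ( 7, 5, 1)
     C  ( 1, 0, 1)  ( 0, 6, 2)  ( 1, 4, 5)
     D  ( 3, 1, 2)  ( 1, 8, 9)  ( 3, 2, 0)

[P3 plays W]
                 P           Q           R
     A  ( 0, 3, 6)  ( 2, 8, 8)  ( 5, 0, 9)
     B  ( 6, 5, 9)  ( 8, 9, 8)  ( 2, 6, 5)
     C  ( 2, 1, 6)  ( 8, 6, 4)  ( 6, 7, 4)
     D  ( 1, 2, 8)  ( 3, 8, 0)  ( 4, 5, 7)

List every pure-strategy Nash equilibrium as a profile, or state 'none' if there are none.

(A,P,X): not NE [P2→R gives 8>7; P3→W gives 6>4]
(A,P,Y): not NE [P1→C gives 9>7; P3→W gives 6>3]
(A,P,Z): not NE [P2→R gives 9>8; P3→W gives 6>4]
(A,P,W): not NE [P1→B gives 6>0; P2→Q gives 8>3]
(A,Q,X): NE
(A,Q,Y): not NE [P3→X gives 10>2]
(A,Q,Z): not NE [P1→B gives 6>5; P2→R gives 9>3; P3→X gives 10>3]
(A,Q,W): not NE [P1→C gives 8>2; P3→X gives 10>8]
(A,R,X): not NE [P1→B gives 8>1; P3→W gives 9>5]
(A,R,Y): not NE [P2→Q gives 8>1; P3→W gives 9>4]
(A,R,Z): not NE [P1→B gives 7>6; P3→W gives 9>8]
(A,R,W): not NE [P1→C gives 6>5; P2→Q gives 8>0]
(B,P,X): not NE [P1→A gives 8>7; P3→W gives 9>6]
(B,P,Y): not NE [P1→C gives 9>6; P3→W gives 9>1]
(B,P,Z): not NE [P1→A gives 6>0; P3→W gives 9>7]
(B,P,W): not NE [P2→Q gives 9>5]
(B,Q,X): not NE [P1→A gives 10>4; P2→P gives 9>4; P3→Y gives 9>6]
(B,Q,Y): not NE [P2→P gives 4>2]
(B,Q,Z): not NE [P2→P gives 8>3; P3→Y gives 9>7]
(B,Q,W): not NE [P3→Y gives 9>8]
(B,R,X): not NE [P2→P gives 9>7; P3→Y gives 7>6]
(B,R,Y): not NE [P1→A gives 9>8; P2→P gives 4>3]
(B,R,Z): not NE [P2→P gives 8>5; P3→Y gives 7>1]
(B,R,W): not NE [P1→C gives 6>2; P2→Q gives 9>6; P3→Y gives 7>5]
(C,P,X): not NE [P1→A gives 8>5; P3→W gives 6>2]
(C,P,Y): not NE [P3→W gives 6>3]
(C,P,Z): not NE [P1→A gives 6>1; P2→Q gives 6>0; P3→W gives 6>1]
(C,P,W): not NE [P1→B gives 6>2; P2→R gives 7>1]
(C,Q,X): not NE [P1→A gives 10>9; P2→R gives 7>1]
(C,Q,Y): not NE [P1→B gives 6>2; P3→X gives 9>0]
(C,Q,Z): not NE [P1→B gives 6>0; P3→X gives 9>2]
(C,Q,W): not NE [P2→R gives 7>6; P3→X gives 9>4]
(C,R,X): not NE [P1→B gives 8>7; P3→Y gives 8>7]
(C,R,Y): not NE [P1→A gives 9>2]
(C,R,Z): not NE [P1→B gives 7>1; P2→Q gives 6>4; P3→Y gives 8>5]
(C,R,W): not NE [P3→Y gives 8>4]
(D,P,X): not NE [P1→A gives 8>5; P2→Q gives 9>1]
(D,P,Y): not NE [P1→C gives 9>3; P2→Q gives 7>1; P3→X gives 9>7]
(D,P,Z): not NE [P1→A gives 6>3; P2→Q gives 8>1; P3→X gives 9>2]
(D,P,W): not NE [P1→B gives 6>1; P2→Q gives 8>2; P3→X gives 9>8]
(D,Q,X): not NE [P1→A gives 10>2; P3→Z gives 9>6]
(D,Q,Y): not NE [P1→B gives 6>3]
(D,Q,Z): not NE [P1→B gives 6>1]
(D,Q,W): not NE [P1→C gives 8>3; P3→Z gives 9>0]
(D,R,X): not NE [P1→B gives 8>5; P2→Q gives 9>1; P3→W gives 7>2]
(D,R,Y): not NE [P1→A gives 9>1; P2→Q gives 7>3; P3→W gives 7>4]
(D,R,Z): not NE [P1→B gives 7>3; P2→Q gives 8>2; P3→W gives 7>0]
(D,R,W): not NE [P1→C gives 6>4; P2→Q gives 8>5]

Nash profiles: (A,Q,X)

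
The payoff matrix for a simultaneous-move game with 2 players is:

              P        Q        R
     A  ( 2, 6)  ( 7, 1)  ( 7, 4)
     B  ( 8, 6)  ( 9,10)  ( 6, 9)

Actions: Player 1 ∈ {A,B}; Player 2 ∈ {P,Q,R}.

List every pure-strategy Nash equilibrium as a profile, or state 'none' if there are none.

(A,P): not NE [P1→B gives 8>2]
(A,Q): not NE [P1→B gives 9>7; P2→P gives 6>1]
(A,R): not NE [P2→P gives 6>4]
(B,P): not NE [P2→Q gives 10>6]
(B,Q): NE
(B,R): not NE [P1→A gives 7>6; P2→Q gives 10>9]

Nash profiles: (B,Q)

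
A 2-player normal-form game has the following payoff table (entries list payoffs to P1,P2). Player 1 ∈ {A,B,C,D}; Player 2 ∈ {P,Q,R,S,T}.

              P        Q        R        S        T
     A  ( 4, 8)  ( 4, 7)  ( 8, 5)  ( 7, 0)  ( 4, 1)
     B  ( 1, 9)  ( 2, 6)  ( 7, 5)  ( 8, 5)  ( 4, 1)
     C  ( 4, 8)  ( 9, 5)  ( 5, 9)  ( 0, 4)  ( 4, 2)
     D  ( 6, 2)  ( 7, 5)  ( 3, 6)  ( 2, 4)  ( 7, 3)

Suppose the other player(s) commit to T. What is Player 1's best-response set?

u_1(A vs T) = 4
u_1(B vs T) = 4
u_1(C vs T) = 4
u_1(D vs T) = 7
max payoff 7 at {D}

argmax u_1 = {D}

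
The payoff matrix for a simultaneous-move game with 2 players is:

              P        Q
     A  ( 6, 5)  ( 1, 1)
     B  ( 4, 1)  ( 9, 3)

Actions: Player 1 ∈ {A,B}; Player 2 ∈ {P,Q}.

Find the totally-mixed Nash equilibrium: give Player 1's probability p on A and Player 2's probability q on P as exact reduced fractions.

P1 indiff ⇒ q·6+(1-q)·1 = q·4+(1-q)·9 ⇒ q(2) = (1-q)(8) ⇒ q = 4/5
P2 indiff ⇒ p·5+(1-p)·1 = p·1+(1-p)·3 ⇒ p(4) = (1-p)(2) ⇒ p = 1/3

P1 mixes 1/3 on A; P2 mixes 4/5 on P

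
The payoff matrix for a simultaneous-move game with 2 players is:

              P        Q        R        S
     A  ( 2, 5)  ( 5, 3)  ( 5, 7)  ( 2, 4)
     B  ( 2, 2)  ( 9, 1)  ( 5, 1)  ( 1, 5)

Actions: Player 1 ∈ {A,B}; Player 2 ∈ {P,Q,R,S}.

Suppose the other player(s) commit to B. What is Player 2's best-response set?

u_2(P vs B) = 2
u_2(Q vs B) = 1
u_2(R vs B) = 1
u_2(S vs B) = 5
max payoff 5 at {S}

P2 best: {S}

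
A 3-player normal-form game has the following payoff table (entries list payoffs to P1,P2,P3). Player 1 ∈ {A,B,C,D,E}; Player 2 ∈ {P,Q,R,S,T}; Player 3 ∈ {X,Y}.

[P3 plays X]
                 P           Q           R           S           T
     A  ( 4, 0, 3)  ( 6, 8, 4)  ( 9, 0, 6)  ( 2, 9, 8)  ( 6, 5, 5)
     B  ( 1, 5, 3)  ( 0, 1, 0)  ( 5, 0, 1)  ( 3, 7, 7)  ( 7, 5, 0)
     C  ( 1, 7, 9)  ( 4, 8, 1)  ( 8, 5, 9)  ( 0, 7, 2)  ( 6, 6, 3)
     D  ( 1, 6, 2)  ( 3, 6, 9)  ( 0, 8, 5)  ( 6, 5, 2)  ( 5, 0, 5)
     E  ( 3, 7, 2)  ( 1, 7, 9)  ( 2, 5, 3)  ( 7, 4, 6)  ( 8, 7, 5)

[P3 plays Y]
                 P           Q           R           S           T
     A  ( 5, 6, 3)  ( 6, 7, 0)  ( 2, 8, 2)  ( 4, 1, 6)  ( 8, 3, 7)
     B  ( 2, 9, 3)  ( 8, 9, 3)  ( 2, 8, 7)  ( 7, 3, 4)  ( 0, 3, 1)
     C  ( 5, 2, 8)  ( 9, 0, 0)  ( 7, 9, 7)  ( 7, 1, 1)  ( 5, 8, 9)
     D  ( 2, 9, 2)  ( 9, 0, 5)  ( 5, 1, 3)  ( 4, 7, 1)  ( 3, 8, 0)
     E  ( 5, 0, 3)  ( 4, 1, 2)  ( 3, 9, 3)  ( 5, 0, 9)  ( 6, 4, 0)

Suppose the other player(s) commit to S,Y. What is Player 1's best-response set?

BR_1 = {B,C}

u_1(A vs S,Y) = 4
u_1(B vs S,Y) = 7
u_1(C vs S,Y) = 7
u_1(D vs S,Y) = 4
u_1(E vs S,Y) = 5
max payoff 7 at {B,C}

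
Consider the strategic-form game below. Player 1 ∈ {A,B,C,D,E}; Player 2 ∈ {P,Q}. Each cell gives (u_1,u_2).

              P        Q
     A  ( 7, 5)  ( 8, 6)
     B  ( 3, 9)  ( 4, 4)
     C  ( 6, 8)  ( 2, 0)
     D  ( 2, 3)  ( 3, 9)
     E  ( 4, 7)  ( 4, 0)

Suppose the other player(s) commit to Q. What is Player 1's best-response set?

BR_1 = {A}

u_1(A vs Q) = 8
u_1(B vs Q) = 4
u_1(C vs Q) = 2
u_1(D vs Q) = 3
u_1(E vs Q) = 4
max payoff 8 at {A}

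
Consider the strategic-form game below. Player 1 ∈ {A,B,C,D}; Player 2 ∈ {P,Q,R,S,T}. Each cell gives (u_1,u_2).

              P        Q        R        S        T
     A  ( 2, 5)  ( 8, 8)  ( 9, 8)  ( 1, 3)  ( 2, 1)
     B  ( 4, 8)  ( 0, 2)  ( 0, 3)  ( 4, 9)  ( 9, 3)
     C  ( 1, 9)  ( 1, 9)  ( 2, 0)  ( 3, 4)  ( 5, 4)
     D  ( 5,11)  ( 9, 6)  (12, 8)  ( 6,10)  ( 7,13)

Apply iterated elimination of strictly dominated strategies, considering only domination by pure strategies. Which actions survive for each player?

Survivors P1:{B,D} P2:{P,S,T}

P1 drop A (D beats it: P:5>2 Q:9>8 R:12>9 S:6>1 T:7>2)
P1 drop C (D beats it: P:5>1 Q:9>1 R:12>2 S:6>3 T:7>5)
P2 drop Q (P beats it: B:8>2 D:11>6)
P2 drop R (P beats it: B:8>3 D:11>8)
P1→{B,D} P2→{P,S,T}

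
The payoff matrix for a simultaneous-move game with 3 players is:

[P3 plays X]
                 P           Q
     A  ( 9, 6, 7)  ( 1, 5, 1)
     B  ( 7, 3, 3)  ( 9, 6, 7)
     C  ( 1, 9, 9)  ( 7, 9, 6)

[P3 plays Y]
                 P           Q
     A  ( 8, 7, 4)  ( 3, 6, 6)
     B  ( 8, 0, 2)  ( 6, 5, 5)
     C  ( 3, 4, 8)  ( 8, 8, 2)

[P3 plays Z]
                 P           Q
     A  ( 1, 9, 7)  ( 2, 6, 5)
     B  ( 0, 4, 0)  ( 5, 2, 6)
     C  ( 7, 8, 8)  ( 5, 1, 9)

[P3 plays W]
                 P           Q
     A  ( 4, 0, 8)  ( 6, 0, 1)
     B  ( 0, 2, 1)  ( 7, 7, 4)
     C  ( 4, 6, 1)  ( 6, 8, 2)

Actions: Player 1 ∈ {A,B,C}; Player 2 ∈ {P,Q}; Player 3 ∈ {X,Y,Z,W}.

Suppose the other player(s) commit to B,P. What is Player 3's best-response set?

P3 best: {X}

u_3(X vs B,P) = 3
u_3(Y vs B,P) = 2
u_3(Z vs B,P) = 0
u_3(W vs B,P) = 1
max payoff 3 at {X}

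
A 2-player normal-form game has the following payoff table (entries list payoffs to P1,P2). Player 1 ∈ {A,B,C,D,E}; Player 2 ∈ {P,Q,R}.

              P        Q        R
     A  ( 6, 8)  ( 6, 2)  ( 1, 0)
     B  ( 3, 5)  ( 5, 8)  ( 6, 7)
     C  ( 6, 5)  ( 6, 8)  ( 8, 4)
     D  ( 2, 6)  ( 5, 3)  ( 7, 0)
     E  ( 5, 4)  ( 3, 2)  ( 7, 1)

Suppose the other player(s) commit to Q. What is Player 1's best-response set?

u_1(A vs Q) = 6
u_1(B vs Q) = 5
u_1(C vs Q) = 6
u_1(D vs Q) = 5
u_1(E vs Q) = 3
max payoff 6 at {A,C}

BR_1 = {A,C}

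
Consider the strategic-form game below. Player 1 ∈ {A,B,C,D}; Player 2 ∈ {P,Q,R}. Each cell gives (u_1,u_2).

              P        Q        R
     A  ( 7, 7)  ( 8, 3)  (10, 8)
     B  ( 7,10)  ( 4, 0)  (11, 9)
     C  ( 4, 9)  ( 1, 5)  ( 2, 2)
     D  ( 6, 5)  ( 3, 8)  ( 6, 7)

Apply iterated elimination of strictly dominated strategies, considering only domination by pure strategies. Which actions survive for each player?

P1 drop C (A beats it: P:7>4 Q:8>1 R:10>2)
P1 drop D (A beats it: P:7>6 Q:8>3 R:10>6)
P2 drop Q (P beats it: A:7>3 B:10>0)
P1→{A,B} P2→{P,R}

Survivors P1:{A,B} P2:{P,R}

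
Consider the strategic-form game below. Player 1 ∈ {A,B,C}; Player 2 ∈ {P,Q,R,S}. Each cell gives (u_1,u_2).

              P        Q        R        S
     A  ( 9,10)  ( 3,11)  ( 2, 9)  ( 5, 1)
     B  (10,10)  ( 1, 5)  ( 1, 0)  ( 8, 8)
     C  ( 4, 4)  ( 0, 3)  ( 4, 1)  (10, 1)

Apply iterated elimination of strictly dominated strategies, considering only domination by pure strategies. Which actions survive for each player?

IESDS → P1:{A,B} P2:{P,Q}

P2 drop R (P beats it: A:10>9 B:10>0 C:4>1)
P2 drop S (P beats it: A:10>1 B:10>8 C:4>1)
P1 drop C (A beats it: P:9>4 Q:3>0)
P1→{A,B} P2→{P,Q}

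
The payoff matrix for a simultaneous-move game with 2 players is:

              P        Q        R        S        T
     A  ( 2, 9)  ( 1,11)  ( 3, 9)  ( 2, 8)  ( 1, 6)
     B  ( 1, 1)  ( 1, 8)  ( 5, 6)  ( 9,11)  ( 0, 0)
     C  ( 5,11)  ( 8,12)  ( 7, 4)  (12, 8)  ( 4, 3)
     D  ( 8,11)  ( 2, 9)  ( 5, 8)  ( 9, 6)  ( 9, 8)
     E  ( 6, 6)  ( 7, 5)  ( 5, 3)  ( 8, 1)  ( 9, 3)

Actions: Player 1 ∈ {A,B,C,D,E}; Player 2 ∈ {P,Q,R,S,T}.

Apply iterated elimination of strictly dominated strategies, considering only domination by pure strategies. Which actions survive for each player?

P1 drop A (C beats it: P:5>2 Q:8>1 R:7>3 S:12>2 T:4>1)
P1 drop B (C beats it: P:5>1 Q:8>1 R:7>5 S:12>9 T:4>0)
P2 drop R (P beats it: C:11>4 D:11>8 E:6>3)
P2 drop S (P beats it: C:11>8 D:11>6 E:6>1)
P2 drop T (P beats it: C:11>3 D:11>8 E:6>3)
P1→{C,D,E} P2→{P,Q}

Survivors P1:{C,D,E} P2:{P,Q}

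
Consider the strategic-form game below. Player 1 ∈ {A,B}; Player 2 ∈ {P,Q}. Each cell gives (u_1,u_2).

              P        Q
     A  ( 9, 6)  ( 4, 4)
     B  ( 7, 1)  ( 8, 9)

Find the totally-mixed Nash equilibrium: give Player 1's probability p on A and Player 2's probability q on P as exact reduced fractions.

P1 mixes 4/5 on A; P2 mixes 2/3 on P

P1 indiff ⇒ q·9+(1-q)·4 = q·7+(1-q)·8 ⇒ q(2) = (1-q)(4) ⇒ q = 2/3
P2 indiff ⇒ p·6+(1-p)·1 = p·4+(1-p)·9 ⇒ p(2) = (1-p)(8) ⇒ p = 4/5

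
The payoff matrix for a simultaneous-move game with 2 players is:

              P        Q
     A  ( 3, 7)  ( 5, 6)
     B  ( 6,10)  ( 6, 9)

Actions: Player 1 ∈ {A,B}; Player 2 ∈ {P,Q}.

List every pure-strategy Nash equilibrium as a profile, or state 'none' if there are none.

(A,P): not NE [P1→B gives 6>3]
(A,Q): not NE [P1→B gives 6>5; P2→P gives 7>6]
(B,P): NE
(B,Q): not NE [P2→P gives 10>9]

PSNE = {(B,P)}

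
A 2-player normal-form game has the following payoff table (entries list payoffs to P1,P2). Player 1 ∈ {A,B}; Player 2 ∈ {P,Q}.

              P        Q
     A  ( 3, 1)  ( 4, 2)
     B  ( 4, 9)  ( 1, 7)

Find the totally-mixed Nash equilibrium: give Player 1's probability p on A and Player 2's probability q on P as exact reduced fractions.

(p,q) = (2/3, 3/4)

P1 indiff ⇒ q·3+(1-q)·4 = q·4+(1-q)·1 ⇒ q(-1) = (1-q)(-3) ⇒ q = 3/4
P2 indiff ⇒ p·1+(1-p)·9 = p·2+(1-p)·7 ⇒ p(-1) = (1-p)(-2) ⇒ p = 2/3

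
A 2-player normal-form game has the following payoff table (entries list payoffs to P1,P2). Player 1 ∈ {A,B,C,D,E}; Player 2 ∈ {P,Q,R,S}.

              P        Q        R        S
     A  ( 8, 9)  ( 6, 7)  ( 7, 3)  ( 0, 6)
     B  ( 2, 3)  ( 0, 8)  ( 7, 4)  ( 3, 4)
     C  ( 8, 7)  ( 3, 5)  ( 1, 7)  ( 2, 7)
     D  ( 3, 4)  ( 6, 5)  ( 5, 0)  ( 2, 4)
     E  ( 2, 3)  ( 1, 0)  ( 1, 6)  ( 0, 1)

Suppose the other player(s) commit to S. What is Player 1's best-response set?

BR_1 = {B}

u_1(A vs S) = 0
u_1(B vs S) = 3
u_1(C vs S) = 2
u_1(D vs S) = 2
u_1(E vs S) = 0
max payoff 3 at {B}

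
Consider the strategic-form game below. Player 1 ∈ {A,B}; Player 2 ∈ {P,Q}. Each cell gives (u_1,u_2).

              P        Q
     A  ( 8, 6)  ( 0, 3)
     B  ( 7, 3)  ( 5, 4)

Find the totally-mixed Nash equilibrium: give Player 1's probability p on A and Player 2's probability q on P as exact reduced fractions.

P1 indiff ⇒ q·8+(1-q)·0 = q·7+(1-q)·5 ⇒ q(1) = (1-q)(5) ⇒ q = 5/6
P2 indiff ⇒ p·6+(1-p)·3 = p·3+(1-p)·4 ⇒ p(3) = (1-p)(1) ⇒ p = 1/4

p=1/4, q=5/6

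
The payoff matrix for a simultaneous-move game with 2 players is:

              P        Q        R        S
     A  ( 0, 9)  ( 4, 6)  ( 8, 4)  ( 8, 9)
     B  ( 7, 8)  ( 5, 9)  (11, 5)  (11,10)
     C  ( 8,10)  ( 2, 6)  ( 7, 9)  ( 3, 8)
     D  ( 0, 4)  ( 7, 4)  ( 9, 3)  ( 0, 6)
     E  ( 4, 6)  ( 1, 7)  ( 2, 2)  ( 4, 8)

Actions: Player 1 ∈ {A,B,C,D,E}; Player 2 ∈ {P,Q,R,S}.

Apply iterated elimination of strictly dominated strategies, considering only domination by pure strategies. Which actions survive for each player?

P1 drop A (B beats it: P:7>0 Q:5>4 R:11>8 S:11>8)
P1 drop E (B beats it: P:7>4 Q:5>1 R:11>2 S:11>4)
P2 drop Q (S beats it: B:10>9 C:8>6 D:6>4)
P1 drop D (B beats it: P:7>0 R:11>9 S:11>0)
P2 drop R (P beats it: B:8>5 C:10>9)
P1→{B,C} P2→{P,S}

IESDS → P1:{B,C} P2:{P,S}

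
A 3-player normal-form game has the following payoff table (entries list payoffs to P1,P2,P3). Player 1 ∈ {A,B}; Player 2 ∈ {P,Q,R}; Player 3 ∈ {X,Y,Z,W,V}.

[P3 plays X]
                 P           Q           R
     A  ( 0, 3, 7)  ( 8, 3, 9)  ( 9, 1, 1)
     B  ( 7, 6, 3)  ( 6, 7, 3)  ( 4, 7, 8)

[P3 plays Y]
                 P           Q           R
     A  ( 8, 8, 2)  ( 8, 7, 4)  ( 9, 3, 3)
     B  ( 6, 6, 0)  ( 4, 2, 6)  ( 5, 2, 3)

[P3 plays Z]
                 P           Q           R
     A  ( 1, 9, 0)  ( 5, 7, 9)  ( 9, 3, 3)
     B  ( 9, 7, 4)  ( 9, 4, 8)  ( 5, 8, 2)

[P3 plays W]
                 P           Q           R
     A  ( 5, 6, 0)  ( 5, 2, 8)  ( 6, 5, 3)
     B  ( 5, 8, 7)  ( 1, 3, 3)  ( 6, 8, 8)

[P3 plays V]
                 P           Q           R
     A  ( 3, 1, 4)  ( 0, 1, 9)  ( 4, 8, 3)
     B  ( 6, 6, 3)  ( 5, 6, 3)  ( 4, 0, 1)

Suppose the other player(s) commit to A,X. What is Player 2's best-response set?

u_2(P vs A,X) = 3
u_2(Q vs A,X) = 3
u_2(R vs A,X) = 1
max payoff 3 at {P,Q}

argmax u_2 = {P,Q}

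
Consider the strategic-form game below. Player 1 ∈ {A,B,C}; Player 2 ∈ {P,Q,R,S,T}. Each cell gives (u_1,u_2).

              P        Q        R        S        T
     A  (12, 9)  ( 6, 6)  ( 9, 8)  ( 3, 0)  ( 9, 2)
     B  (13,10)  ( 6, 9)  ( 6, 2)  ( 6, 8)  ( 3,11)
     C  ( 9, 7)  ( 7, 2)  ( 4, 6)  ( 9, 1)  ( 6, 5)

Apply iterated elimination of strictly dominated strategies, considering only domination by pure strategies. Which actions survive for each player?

IESDS → P1:{A,B} P2:{P,T}

P2 drop Q (P beats it: A:9>6 B:10>9 C:7>2)
P2 drop R (P beats it: A:9>8 B:10>2 C:7>6)
P2 drop S (P beats it: A:9>0 B:10>8 C:7>1)
P1 drop C (A beats it: P:12>9 T:9>6)
P1→{A,B} P2→{P,T}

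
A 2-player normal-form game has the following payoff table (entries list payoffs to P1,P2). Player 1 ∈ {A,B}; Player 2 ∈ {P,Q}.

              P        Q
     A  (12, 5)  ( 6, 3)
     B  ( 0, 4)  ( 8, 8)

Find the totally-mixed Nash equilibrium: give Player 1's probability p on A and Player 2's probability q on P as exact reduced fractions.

p=2/3, q=1/7

P1 indiff ⇒ q·12+(1-q)·6 = q·0+(1-q)·8 ⇒ q(12) = (1-q)(2) ⇒ q = 1/7
P2 indiff ⇒ p·5+(1-p)·4 = p·3+(1-p)·8 ⇒ p(2) = (1-p)(4) ⇒ p = 2/3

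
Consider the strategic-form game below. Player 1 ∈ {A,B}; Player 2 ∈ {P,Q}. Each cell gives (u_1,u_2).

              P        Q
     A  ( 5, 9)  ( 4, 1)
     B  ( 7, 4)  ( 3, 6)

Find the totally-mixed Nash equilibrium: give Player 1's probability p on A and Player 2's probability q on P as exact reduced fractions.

P1 indiff ⇒ q·5+(1-q)·4 = q·7+(1-q)·3 ⇒ q(-2) = (1-q)(-1) ⇒ q = 1/3
P2 indiff ⇒ p·9+(1-p)·4 = p·1+(1-p)·6 ⇒ p(8) = (1-p)(2) ⇒ p = 1/5

p=1/5, q=1/3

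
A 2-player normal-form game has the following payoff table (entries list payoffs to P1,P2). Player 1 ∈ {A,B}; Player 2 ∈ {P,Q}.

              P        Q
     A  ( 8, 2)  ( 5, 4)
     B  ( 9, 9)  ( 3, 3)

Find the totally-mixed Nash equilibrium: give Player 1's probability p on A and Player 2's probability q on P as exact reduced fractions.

(p,q) = (3/4, 2/3)

P1 indiff ⇒ q·8+(1-q)·5 = q·9+(1-q)·3 ⇒ q(-1) = (1-q)(-2) ⇒ q = 2/3
P2 indiff ⇒ p·2+(1-p)·9 = p·4+(1-p)·3 ⇒ p(-2) = (1-p)(-6) ⇒ p = 3/4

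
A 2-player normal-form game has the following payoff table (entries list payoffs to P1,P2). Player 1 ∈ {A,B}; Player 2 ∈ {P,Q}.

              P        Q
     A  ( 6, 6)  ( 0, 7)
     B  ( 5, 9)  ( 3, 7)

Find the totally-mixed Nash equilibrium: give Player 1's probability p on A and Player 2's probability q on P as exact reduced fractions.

P1 indiff ⇒ q·6+(1-q)·0 = q·5+(1-q)·3 ⇒ q(1) = (1-q)(3) ⇒ q = 3/4
P2 indiff ⇒ p·6+(1-p)·9 = p·7+(1-p)·7 ⇒ p(-1) = (1-p)(-2) ⇒ p = 2/3

P1 mixes 2/3 on A; P2 mixes 3/4 on P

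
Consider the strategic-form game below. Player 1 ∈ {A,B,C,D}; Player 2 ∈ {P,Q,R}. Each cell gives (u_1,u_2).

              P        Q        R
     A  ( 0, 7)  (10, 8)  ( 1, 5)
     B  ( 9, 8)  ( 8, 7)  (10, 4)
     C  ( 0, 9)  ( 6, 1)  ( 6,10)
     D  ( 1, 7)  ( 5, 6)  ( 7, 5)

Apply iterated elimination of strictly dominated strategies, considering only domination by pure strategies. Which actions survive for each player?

P1 drop C (B beats it: P:9>0 Q:8>6 R:10>6)
P1 drop D (B beats it: P:9>1 Q:8>5 R:10>7)
P2 drop R (P beats it: A:7>5 B:8>4)
P1→{A,B} P2→{P,Q}

Remaining: P1:{A,B} P2:{P,Q}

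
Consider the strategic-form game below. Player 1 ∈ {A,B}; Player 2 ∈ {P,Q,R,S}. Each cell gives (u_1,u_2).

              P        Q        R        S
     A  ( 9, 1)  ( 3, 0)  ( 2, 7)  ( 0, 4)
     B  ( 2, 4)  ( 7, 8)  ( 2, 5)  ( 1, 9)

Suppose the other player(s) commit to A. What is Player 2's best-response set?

u_2(P vs A) = 1
u_2(Q vs A) = 0
u_2(R vs A) = 7
u_2(S vs A) = 4
max payoff 7 at {R}

argmax u_2 = {R}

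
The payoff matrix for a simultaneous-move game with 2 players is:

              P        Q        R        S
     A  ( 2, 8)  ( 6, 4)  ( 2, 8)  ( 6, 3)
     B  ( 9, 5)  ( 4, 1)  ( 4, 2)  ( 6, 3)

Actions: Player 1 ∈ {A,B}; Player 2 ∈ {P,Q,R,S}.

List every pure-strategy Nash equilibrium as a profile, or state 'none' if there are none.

(A,P): not NE [P1→B gives 9>2]
(A,Q): not NE [P2→R gives 8>4]
(A,R): not NE [P1→B gives 4>2]
(A,S): not NE [P2→R gives 8>3]
(B,P): NE
(B,Q): not NE [P1→A gives 6>4; P2→P gives 5>1]
(B,R): not NE [P2→P gives 5>2]
(B,S): not NE [P2→P gives 5>3]

NE set: (B,P)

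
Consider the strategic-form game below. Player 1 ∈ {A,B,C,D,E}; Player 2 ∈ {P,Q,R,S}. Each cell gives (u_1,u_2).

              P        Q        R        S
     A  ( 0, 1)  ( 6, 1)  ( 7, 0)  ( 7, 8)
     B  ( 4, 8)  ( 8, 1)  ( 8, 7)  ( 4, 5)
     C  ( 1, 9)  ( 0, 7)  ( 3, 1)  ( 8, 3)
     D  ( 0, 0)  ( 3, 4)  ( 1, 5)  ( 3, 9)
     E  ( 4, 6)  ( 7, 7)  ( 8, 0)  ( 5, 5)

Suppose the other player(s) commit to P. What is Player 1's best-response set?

P1 best: {B,E}

u_1(A vs P) = 0
u_1(B vs P) = 4
u_1(C vs P) = 1
u_1(D vs P) = 0
u_1(E vs P) = 4
max payoff 4 at {B,E}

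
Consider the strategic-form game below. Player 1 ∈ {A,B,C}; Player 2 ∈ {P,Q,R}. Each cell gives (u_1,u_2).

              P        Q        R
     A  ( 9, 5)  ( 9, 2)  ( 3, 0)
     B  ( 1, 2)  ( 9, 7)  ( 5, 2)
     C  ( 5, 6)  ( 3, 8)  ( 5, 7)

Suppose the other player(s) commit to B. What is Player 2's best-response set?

u_2(P vs B) = 2
u_2(Q vs B) = 7
u_2(R vs B) = 2
max payoff 7 at {Q}

P2 best: {Q}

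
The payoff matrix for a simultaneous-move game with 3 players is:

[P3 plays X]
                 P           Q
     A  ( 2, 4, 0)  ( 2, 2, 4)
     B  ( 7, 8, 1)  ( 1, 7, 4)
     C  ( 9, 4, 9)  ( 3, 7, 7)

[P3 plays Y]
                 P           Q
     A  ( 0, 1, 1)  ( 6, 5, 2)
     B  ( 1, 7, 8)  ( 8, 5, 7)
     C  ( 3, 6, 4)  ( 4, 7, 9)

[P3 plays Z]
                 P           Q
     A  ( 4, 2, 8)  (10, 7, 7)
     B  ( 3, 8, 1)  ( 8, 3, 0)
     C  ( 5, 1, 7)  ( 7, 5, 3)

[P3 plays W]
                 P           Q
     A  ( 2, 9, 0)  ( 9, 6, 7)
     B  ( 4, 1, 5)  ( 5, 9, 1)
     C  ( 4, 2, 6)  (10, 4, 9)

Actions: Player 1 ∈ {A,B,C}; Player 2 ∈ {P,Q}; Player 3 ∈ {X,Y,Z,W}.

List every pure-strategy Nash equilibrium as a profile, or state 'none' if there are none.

(A,P,X): not NE [P1→C gives 9>2; P3→Z gives 8>0]
(A,P,Y): not NE [P1→C gives 3>0; P2→Q gives 5>1; P3→Z gives 8>1]
(A,P,Z): not NE [P1→C gives 5>4; P2→Q gives 7>2]
(A,P,W): not NE [P1→C gives 4>2; P3→Z gives 8>0]
(A,Q,X): not NE [P1→C gives 3>2; P2→P gives 4>2; P3→W gives 7>4]
(A,Q,Y): not NE [P1→B gives 8>6; P3→W gives 7>2]
(A,Q,Z): NE
(A,Q,W): not NE [P1→C gives 10>9; P2→P gives 9>6]
(B,P,X): not NE [P1→C gives 9>7; P3→Y gives 8>1]
(B,P,Y): not NE [P1→C gives 3>1]
(B,P,Z): not NE [P1→C gives 5>3; P3→Y gives 8>1]
(B,P,W): not NE [P2→Q gives 9>1; P3→Y gives 8>5]
(B,Q,X): not NE [P1→C gives 3>1; P2→P gives 8>7; P3→Y gives 7>4]
(B,Q,Y): not NE [P2→P gives 7>5]
(B,Q,Z): not NE [P1→A gives 10>8; P2→P gives 8>3; P3→Y gives 7>0]
(B,Q,W): not NE [P1→C gives 10>5; P3→Y gives 7>1]
(C,P,X): not NE [P2→Q gives 7>4]
(C,P,Y): not NE [P2→Q gives 7>6; P3→X gives 9>4]
(C,P,Z): not NE [P2→Q gives 5>1; P3→X gives 9>7]
(C,P,W): not NE [P2→Q gives 4>2; P3→X gives 9>6]
(C,Q,X): not NE [P3→W gives 9>7]
(C,Q,Y): not NE [P1→B gives 8>4]
(C,Q,Z): not NE [P1→A gives 10>7; P3→W gives 9>3]
(C,Q,W): NE

NE set: (A,Q,Z), (C,Q,W)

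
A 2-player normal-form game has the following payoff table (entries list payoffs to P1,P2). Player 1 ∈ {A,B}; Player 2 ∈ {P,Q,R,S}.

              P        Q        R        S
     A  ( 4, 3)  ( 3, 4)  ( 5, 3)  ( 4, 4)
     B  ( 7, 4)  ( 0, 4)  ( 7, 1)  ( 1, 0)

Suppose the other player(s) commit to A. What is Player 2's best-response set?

u_2(P vs A) = 3
u_2(Q vs A) = 4
u_2(R vs A) = 3
u_2(S vs A) = 4
max payoff 4 at {Q,S}

argmax u_2 = {Q,S}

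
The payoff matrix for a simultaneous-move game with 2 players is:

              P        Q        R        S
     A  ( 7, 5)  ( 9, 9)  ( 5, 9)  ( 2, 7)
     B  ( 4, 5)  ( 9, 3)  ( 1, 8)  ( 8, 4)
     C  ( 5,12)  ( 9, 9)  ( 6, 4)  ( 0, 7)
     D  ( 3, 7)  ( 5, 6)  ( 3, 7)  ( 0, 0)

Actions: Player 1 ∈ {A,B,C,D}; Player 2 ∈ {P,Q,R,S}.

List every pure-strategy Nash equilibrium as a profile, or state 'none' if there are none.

Nash profiles: (A,Q)

(A,P): not NE [P2→R gives 9>5]
(A,Q): NE
(A,R): not NE [P1→C gives 6>5]
(A,S): not NE [P1→B gives 8>2; P2→R gives 9>7]
(B,P): not NE [P1→A gives 7>4; P2→R gives 8>5]
(B,Q): not NE [P2→R gives 8>3]
(B,R): not NE [P1→C gives 6>1]
(B,S): not NE [P2→R gives 8>4]
(C,P): not NE [P1→A gives 7>5]
(C,Q): not NE [P2→P gives 12>9]
(C,R): not NE [P2→P gives 12>4]
(C,S): not NE [P1→B gives 8>0; P2→P gives 12>7]
(D,P): not NE [P1→A gives 7>3]
(D,Q): not NE [P1→C gives 9>5; P2→R gives 7>6]
(D,R): not NE [P1→C gives 6>3]
(D,S): not NE [P1→B gives 8>0; P2→R gives 7>0]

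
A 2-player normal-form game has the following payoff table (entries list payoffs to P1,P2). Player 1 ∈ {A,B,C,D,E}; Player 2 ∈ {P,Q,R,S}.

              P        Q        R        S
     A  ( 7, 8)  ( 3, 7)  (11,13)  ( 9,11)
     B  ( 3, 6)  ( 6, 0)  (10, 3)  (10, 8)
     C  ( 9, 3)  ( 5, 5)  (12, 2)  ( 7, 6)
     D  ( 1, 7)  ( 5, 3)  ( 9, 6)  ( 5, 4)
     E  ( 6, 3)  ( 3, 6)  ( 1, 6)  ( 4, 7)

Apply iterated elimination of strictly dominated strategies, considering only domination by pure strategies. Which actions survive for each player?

P1 drop D (B beats it: P:3>1 Q:6>5 R:10>9 S:10>5)
P1 drop E (C beats it: P:9>6 Q:5>3 R:12>1 S:7>4)
P2 drop P (S beats it: A:11>8 B:8>6 C:6>3)
P2 drop Q (S beats it: A:11>7 B:8>0 C:6>5)
P1→{A,B,C} P2→{R,S}

Remaining: P1:{A,B,C} P2:{R,S}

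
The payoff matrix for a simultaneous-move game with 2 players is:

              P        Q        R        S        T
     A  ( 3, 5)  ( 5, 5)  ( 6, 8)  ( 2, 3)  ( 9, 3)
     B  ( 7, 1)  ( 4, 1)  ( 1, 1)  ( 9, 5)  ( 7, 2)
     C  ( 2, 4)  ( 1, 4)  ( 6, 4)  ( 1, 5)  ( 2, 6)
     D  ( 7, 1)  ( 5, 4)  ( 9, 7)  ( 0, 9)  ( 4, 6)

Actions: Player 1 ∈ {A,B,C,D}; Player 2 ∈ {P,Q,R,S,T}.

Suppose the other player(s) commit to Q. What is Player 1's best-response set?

u_1(A vs Q) = 5
u_1(B vs Q) = 4
u_1(C vs Q) = 1
u_1(D vs Q) = 5
max payoff 5 at {A,D}

argmax u_1 = {A,D}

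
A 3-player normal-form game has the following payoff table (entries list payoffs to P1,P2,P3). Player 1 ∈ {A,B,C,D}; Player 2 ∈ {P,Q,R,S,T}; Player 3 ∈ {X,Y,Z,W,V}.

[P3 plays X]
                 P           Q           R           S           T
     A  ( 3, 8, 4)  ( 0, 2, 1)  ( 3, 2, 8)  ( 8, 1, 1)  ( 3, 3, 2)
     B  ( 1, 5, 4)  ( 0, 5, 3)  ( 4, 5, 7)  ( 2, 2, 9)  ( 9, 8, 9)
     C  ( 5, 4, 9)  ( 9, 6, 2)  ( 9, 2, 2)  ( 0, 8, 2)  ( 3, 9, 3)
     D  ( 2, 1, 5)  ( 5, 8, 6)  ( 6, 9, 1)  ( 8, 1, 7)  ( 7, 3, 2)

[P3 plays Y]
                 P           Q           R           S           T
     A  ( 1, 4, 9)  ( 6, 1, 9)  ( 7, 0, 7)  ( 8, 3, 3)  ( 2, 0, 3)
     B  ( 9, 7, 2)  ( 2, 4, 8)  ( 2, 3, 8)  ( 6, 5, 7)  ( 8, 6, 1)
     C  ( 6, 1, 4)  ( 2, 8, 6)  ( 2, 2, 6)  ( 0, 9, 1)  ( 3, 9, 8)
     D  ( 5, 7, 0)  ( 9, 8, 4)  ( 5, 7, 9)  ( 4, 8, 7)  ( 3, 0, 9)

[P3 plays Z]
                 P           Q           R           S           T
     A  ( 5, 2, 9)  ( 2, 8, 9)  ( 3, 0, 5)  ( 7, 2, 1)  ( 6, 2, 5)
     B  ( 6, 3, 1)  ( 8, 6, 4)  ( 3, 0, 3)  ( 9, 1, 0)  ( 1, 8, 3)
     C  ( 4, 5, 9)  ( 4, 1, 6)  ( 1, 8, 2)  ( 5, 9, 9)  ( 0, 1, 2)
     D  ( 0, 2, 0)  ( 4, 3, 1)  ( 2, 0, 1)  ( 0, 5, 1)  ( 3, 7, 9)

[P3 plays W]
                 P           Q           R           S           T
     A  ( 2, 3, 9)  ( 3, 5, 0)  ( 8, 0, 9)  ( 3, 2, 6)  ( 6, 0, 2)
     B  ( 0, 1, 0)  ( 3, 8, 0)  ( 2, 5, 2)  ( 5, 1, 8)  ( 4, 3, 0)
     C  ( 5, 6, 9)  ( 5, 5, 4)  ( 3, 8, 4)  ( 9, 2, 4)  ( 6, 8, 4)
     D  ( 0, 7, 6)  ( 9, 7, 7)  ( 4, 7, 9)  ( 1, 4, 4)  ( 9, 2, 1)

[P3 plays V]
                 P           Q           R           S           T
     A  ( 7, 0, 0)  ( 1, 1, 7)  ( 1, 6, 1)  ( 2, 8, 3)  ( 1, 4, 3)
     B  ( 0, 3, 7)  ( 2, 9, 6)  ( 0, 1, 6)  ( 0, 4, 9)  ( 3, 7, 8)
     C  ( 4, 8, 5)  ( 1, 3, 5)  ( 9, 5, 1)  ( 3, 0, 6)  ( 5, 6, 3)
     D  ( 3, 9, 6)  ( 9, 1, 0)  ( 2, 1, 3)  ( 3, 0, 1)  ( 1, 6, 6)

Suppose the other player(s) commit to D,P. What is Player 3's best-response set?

u_3(X vs D,P) = 5
u_3(Y vs D,P) = 0
u_3(Z vs D,P) = 0
u_3(W vs D,P) = 6
u_3(V vs D,P) = 6
max payoff 6 at {W,V}

argmax u_3 = {W,V}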